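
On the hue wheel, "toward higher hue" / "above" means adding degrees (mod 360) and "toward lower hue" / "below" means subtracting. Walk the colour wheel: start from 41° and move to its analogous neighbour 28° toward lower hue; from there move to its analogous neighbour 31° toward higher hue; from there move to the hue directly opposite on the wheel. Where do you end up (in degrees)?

224°

41 − 28 = 13°   (analog 28° ↓)
13 + 31 = 44°   (analog 31° ↑)
44 + 180 = 224°   (complement)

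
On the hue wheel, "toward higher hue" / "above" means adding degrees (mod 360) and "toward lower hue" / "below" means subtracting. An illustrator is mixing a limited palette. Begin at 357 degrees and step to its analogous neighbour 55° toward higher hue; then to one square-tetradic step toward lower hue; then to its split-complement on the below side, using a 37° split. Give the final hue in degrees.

357 + 55 = 412 → 412 − 360 = 52°   (analog 55° ↑)
52 − 90 = -38 → -38 + 360 = 322°   (square ↓)
322 + 143 = 465 → 465 − 360 = 105°   (split-comp 37° ↓)

105°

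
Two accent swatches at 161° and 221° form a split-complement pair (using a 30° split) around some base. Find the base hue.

11°

The accents sit 30° either side of the complement, so the complement is their short-arc midpoint on the wheel.
Short-arc midpoint of 161° and 221°: 191°.
Base is 180° from the complement: 191 − 180 = 11°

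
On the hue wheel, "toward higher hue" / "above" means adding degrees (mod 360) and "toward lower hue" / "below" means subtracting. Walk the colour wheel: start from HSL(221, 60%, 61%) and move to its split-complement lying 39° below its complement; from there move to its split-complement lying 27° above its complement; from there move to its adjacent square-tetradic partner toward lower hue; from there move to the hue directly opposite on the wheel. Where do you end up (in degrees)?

+141° (split-comp 39° ↓): 221 + 141 = 362 → 362 − 360 = 2°
+207° (split-comp 27° ↑): 2 + 207 = 209°
−90° (square ↓): 209 − 90 = 119°
+180° (complement): 119 + 180 = 299°

299°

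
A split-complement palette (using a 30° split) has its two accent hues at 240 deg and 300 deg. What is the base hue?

90°

The accents sit 30° either side of the complement, so the complement is their short-arc midpoint on the wheel.
Short-arc midpoint of 240° and 300°: 270°.
Base is 180° from the complement: 270 − 180 = 90°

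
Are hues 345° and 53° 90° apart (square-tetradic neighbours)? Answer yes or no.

Angular distance: |345 − 53| = 292; shorter arc = 360 − 292 = 68°.
90° apart (square-tetradic neighbours) requires 90°.

no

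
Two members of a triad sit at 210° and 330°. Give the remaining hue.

A triad spaces three hues 120° apart.
The full set is {90°, 210°, 330°}.

90°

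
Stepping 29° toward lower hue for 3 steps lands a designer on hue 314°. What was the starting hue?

3 steps of 29° (toward lower hue) give a net shift of −87°.
Start = end − shift: 314 + 87 = 401 → 401 − 360 = 41°

41°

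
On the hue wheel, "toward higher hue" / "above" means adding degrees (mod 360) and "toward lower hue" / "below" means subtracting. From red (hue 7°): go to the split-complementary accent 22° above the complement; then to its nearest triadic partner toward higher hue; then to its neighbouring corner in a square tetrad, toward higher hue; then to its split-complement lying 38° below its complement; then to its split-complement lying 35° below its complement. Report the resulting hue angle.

split-comp 22° ↑ +202°: 7 + 202 = 209°
triadic ↑ +120°: 209 + 120 = 329°
square ↑ +90°: 329 + 90 = 419 → 419 − 360 = 59°
split-comp 38° ↓ +142°: 59 + 142 = 201°
split-comp 35° ↓ +145°: 201 + 145 = 346°

346°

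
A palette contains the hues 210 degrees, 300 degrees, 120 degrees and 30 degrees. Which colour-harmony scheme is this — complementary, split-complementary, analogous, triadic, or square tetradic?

Sort the hues: 30°, 120°, 210°, 300°.
Successive gaps around the wheel: 90°, 90°, 90°, 90°.
Four hues every 90° form a square tetradic scheme.

square tetradic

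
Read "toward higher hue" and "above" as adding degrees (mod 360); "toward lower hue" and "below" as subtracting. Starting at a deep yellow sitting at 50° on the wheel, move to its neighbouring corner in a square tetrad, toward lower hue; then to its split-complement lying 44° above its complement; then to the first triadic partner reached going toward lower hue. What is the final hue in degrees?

64°

−90° (square ↓): 50 − 90 = -40 → -40 + 360 = 320°
+224° (split-comp 44° ↑): 320 + 224 = 544 → 544 − 360 = 184°
−120° (triadic ↓): 184 − 120 = 64°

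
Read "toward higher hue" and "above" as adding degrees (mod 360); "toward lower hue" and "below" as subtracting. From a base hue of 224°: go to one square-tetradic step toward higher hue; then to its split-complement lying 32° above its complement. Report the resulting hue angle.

166°

+90° (square ↑): 224 + 90 = 314°
+212° (split-comp 32° ↑): 314 + 212 = 526 → 526 − 360 = 166°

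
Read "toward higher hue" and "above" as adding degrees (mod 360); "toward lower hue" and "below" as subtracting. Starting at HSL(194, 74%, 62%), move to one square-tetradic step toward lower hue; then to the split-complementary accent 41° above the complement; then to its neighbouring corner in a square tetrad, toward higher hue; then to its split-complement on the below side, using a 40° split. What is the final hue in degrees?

195°

194 − 90 = 104°   (square ↓)
104 + 221 = 325°   (split-comp 41° ↑)
325 + 90 = 415 → 415 − 360 = 55°   (square ↑)
55 + 140 = 195°   (split-comp 40° ↓)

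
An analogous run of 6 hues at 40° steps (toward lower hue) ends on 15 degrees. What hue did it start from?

215°

5 steps of 40° (toward lower hue) give a net shift of −200°.
Start = end − shift: 15 + 200 = 215°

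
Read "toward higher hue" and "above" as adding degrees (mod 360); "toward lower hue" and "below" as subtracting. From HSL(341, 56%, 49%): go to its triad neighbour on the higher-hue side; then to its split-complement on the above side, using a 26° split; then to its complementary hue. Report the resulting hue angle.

341 + 120 = 461 → 461 − 360 = 101°   (triadic ↑)
101 + 206 = 307°   (split-comp 26° ↑)
307 + 180 = 487 → 487 − 360 = 127°   (complement)

127°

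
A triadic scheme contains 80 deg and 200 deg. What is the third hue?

A triad spaces three hues 120° apart.
The full set is {80°, 200°, 320°}.

320°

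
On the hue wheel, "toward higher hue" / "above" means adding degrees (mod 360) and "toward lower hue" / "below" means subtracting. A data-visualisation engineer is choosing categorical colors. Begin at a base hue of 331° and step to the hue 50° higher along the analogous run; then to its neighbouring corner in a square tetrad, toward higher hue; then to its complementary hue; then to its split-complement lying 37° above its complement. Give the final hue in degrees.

331 + 50 = 381 → 381 − 360 = 21°   (analog 50° ↑)
21 + 90 = 111°   (square ↑)
111 + 180 = 291°   (complement)
291 + 217 = 508 → 508 − 360 = 148°   (split-comp 37° ↑)

148°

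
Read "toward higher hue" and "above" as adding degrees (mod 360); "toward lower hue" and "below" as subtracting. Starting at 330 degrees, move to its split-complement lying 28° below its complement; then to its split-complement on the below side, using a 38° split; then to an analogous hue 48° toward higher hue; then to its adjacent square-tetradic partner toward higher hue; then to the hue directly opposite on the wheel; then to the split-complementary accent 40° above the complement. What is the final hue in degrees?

split-comp 28° ↓ +152°: 330 + 152 = 482 → 482 − 360 = 122°
split-comp 38° ↓ +142°: 122 + 142 = 264°
analog 48° ↑ +48°: 264 + 48 = 312°
square ↑ +90°: 312 + 90 = 402 → 402 − 360 = 42°
complement +180°: 42 + 180 = 222°
split-comp 40° ↑ +220°: 222 + 220 = 442 → 442 − 360 = 82°

82°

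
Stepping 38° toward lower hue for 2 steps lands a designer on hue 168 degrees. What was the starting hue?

244°

2 steps of 38° (toward lower hue) give a net shift of −76°.
Start = end − shift: 168 + 76 = 244°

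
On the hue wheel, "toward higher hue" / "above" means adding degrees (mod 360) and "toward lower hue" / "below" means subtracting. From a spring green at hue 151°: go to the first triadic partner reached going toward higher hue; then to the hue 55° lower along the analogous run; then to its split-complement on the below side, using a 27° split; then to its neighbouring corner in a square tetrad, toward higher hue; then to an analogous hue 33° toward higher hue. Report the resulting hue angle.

151 + 120 = 271°   (triadic ↑)
271 − 55 = 216°   (analog 55° ↓)
216 + 153 = 369 → 369 − 360 = 9°   (split-comp 27° ↓)
9 + 90 = 99°   (square ↑)
99 + 33 = 132°   (analog 33° ↑)

132°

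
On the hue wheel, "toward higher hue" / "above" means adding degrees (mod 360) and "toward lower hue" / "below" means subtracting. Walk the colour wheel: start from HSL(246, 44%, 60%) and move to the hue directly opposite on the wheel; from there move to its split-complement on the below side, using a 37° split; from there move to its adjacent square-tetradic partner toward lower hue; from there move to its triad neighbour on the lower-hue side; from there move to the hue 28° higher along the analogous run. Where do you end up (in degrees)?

27°

246 + 180 = 426 → 426 − 360 = 66°   (complement)
66 + 143 = 209°   (split-comp 37° ↓)
209 − 90 = 119°   (square ↓)
119 − 120 = -1 → -1 + 360 = 359°   (triadic ↓)
359 + 28 = 387 → 387 − 360 = 27°   (analog 28° ↑)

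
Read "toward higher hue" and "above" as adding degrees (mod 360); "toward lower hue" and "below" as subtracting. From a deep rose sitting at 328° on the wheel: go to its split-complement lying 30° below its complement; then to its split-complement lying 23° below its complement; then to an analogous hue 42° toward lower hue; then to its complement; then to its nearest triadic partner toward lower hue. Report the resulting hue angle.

+150° (split-comp 30° ↓): 328 + 150 = 478 → 478 − 360 = 118°
+157° (split-comp 23° ↓): 118 + 157 = 275°
−42° (analog 42° ↓): 275 − 42 = 233°
+180° (complement): 233 + 180 = 413 → 413 − 360 = 53°
−120° (triadic ↓): 53 − 120 = -67 → -67 + 360 = 293°

293°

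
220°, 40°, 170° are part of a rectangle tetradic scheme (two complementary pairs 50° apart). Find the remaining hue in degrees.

350°

A rectangular tetradic uses two complementary pairs 50° apart: offsets 0°, 50°, 180°, 230°.
Among {40°, 170°, 220°}, 40° and 220° are a 180° pair.
The remaining hue 170° needs its own complement: 170 + 180 = 350°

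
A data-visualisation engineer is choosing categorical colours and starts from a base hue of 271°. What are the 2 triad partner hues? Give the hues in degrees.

31° and 151°

A triad places three hues 120° apart.
271 + 120 = 391 → 391 − 360 = 31°
271 + 240 = 511 → 511 − 360 = 151°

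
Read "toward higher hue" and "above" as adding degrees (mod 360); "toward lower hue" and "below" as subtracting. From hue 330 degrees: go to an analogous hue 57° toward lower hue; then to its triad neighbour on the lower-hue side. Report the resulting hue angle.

153°

−57° (analog 57° ↓): 330 − 57 = 273°
−120° (triadic ↓): 273 − 120 = 153°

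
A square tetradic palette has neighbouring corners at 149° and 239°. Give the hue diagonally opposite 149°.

A square tetradic scheme places four hues 90° apart; opposite corners are 180° apart.
149 + 180 = 329°

329°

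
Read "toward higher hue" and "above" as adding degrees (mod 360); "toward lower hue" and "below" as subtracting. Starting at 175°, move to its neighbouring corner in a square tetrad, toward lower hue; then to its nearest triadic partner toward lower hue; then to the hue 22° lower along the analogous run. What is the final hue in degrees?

303°

square ↓ −90°: 175 − 90 = 85°
triadic ↓ −120°: 85 − 120 = -35 → -35 + 360 = 325°
analog 22° ↓ −22°: 325 − 22 = 303°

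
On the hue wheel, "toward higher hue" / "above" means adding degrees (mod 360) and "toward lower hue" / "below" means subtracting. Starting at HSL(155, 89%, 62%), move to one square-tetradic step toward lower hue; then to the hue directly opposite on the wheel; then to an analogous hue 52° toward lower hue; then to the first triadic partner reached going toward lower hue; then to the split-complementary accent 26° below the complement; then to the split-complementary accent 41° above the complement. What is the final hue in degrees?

155 − 90 = 65°   (square ↓)
65 + 180 = 245°   (complement)
245 − 52 = 193°   (analog 52° ↓)
193 − 120 = 73°   (triadic ↓)
73 + 154 = 227°   (split-comp 26° ↓)
227 + 221 = 448 → 448 − 360 = 88°   (split-comp 41° ↑)

88°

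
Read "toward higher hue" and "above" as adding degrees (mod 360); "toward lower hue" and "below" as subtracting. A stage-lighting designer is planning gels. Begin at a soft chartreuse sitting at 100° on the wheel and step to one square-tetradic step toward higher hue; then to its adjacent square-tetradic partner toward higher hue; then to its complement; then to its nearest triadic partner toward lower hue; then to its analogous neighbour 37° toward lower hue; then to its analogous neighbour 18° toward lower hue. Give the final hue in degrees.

+90° (square ↑): 100 + 90 = 190°
+90° (square ↑): 190 + 90 = 280°
+180° (complement): 280 + 180 = 460 → 460 − 360 = 100°
−120° (triadic ↓): 100 − 120 = -20 → -20 + 360 = 340°
−37° (analog 37° ↓): 340 − 37 = 303°
−18° (analog 18° ↓): 303 − 18 = 285°

285°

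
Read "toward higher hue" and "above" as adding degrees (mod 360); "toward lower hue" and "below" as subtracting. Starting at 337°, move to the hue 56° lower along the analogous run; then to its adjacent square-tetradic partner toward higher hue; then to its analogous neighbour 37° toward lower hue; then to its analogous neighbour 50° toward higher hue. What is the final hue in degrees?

337 − 56 = 281°   (analog 56° ↓)
281 + 90 = 371 → 371 − 360 = 11°   (square ↑)
11 − 37 = -26 → -26 + 360 = 334°   (analog 37° ↓)
334 + 50 = 384 → 384 − 360 = 24°   (analog 50° ↑)

24°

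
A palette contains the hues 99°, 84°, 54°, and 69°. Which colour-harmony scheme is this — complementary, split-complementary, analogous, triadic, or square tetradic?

analogous

Sort the hues: 54°, 69°, 84°, 99°.
Successive gaps around the wheel: 15°, 15°, 15°, 315°.
A run of hues at equal small steps (15°) with one large closing gap is an analogous group.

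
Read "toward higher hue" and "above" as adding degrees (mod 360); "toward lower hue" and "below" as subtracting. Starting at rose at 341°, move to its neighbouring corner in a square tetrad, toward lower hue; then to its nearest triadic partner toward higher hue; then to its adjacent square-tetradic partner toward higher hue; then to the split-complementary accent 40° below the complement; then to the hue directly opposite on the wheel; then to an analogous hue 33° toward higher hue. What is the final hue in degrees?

−90° (square ↓): 341 − 90 = 251°
+120° (triadic ↑): 251 + 120 = 371 → 371 − 360 = 11°
+90° (square ↑): 11 + 90 = 101°
+140° (split-comp 40° ↓): 101 + 140 = 241°
+180° (complement): 241 + 180 = 421 → 421 − 360 = 61°
+33° (analog 33° ↑): 61 + 33 = 94°

94°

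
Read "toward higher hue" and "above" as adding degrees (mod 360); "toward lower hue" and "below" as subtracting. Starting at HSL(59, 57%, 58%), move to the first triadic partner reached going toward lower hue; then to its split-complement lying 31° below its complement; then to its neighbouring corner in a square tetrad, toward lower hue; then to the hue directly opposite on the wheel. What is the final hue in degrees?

triadic ↓ −120°: 59 − 120 = -61 → -61 + 360 = 299°
split-comp 31° ↓ +149°: 299 + 149 = 448 → 448 − 360 = 88°
square ↓ −90°: 88 − 90 = -2 → -2 + 360 = 358°
complement +180°: 358 + 180 = 538 → 538 − 360 = 178°

178°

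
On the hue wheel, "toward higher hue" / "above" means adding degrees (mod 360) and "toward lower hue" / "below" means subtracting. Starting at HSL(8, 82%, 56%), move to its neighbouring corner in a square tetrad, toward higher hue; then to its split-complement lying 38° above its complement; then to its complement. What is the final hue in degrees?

square ↑ +90°: 8 + 90 = 98°
split-comp 38° ↑ +218°: 98 + 218 = 316°
complement +180°: 316 + 180 = 496 → 496 − 360 = 136°

136°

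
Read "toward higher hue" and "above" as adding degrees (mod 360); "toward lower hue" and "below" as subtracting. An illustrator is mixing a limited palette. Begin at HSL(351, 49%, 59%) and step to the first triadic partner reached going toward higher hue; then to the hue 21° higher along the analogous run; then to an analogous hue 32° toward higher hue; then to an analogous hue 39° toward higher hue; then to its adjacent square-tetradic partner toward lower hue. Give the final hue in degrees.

triadic ↑ +120°: 351 + 120 = 471 → 471 − 360 = 111°
analog 21° ↑ +21°: 111 + 21 = 132°
analog 32° ↑ +32°: 132 + 32 = 164°
analog 39° ↑ +39°: 164 + 39 = 203°
square ↓ −90°: 203 − 90 = 113°

113°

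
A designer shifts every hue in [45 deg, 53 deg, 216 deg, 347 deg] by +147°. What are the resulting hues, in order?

192°, 200°, 3°, 134°

45 + 147 = 192°
53 + 147 = 200°
216 + 147 = 363 → 363 − 360 = 3°
347 + 147 = 494 → 494 − 360 = 134°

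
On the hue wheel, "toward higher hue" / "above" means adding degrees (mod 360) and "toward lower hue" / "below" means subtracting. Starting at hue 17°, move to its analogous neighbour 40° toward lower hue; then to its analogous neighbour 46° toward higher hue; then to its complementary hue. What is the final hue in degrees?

17 − 40 = -23 → -23 + 360 = 337°   (analog 40° ↓)
337 + 46 = 383 → 383 − 360 = 23°   (analog 46° ↑)
23 + 180 = 203°   (complement)

203°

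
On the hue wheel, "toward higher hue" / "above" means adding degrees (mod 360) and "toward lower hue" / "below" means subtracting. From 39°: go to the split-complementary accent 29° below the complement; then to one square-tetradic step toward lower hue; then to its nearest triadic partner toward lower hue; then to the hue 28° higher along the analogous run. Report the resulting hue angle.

8°

39 + 151 = 190°   (split-comp 29° ↓)
190 − 90 = 100°   (square ↓)
100 − 120 = -20 → -20 + 360 = 340°   (triadic ↓)
340 + 28 = 368 → 368 − 360 = 8°   (analog 28° ↑)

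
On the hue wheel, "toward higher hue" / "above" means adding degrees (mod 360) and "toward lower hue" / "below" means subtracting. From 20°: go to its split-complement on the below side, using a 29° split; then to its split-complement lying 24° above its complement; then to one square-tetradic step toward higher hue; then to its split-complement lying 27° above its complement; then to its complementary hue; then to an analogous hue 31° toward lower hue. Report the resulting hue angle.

split-comp 29° ↓ +151°: 20 + 151 = 171°
split-comp 24° ↑ +204°: 171 + 204 = 375 → 375 − 360 = 15°
square ↑ +90°: 15 + 90 = 105°
split-comp 27° ↑ +207°: 105 + 207 = 312°
complement +180°: 312 + 180 = 492 → 492 − 360 = 132°
analog 31° ↓ −31°: 132 − 31 = 101°

101°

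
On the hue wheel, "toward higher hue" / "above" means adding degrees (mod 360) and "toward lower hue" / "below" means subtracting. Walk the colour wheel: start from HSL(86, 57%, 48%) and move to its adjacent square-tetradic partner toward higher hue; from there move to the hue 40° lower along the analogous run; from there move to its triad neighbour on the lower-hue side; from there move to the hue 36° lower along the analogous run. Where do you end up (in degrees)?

square ↑ +90°: 86 + 90 = 176°
analog 40° ↓ −40°: 176 − 40 = 136°
triadic ↓ −120°: 136 − 120 = 16°
analog 36° ↓ −36°: 16 − 36 = -20 → -20 + 360 = 340°

340°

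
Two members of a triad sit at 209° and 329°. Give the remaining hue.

A triad spaces three hues 120° apart.
The full set is {89°, 209°, 329°}.

89°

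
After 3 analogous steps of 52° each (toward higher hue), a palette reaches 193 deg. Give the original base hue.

3 steps of 52° (toward higher hue) give a net shift of +156°.
Start = end − shift: 193 − 156 = 37°

37°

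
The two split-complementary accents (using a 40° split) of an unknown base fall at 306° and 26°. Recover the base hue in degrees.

166°

The accents sit 40° either side of the complement, so the complement is their short-arc midpoint on the wheel.
Short-arc midpoint of 306° and 26°: 346°.
Base is 180° from the complement: 346 − 180 = 166°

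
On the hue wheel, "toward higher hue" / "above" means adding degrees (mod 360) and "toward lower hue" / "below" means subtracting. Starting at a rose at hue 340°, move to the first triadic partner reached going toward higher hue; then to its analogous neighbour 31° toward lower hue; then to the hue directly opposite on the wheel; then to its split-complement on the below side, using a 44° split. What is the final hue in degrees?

340 + 120 = 460 → 460 − 360 = 100°   (triadic ↑)
100 − 31 = 69°   (analog 31° ↓)
69 + 180 = 249°   (complement)
249 + 136 = 385 → 385 − 360 = 25°   (split-comp 44° ↓)

25°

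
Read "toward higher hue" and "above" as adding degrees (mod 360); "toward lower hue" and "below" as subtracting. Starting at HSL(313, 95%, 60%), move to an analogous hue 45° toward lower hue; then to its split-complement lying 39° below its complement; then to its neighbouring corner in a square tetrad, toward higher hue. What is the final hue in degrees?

139°

313 − 45 = 268°   (analog 45° ↓)
268 + 141 = 409 → 409 − 360 = 49°   (split-comp 39° ↓)
49 + 90 = 139°   (square ↑)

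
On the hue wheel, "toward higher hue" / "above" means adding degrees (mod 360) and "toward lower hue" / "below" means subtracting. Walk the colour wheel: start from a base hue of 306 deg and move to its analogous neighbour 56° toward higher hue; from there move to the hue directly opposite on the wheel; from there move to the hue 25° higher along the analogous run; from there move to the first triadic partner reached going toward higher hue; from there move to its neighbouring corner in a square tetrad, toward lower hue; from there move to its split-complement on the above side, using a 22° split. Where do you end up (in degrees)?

79°

+56° (analog 56° ↑): 306 + 56 = 362 → 362 − 360 = 2°
+180° (complement): 2 + 180 = 182°
+25° (analog 25° ↑): 182 + 25 = 207°
+120° (triadic ↑): 207 + 120 = 327°
−90° (square ↓): 327 − 90 = 237°
+202° (split-comp 22° ↑): 237 + 202 = 439 → 439 − 360 = 79°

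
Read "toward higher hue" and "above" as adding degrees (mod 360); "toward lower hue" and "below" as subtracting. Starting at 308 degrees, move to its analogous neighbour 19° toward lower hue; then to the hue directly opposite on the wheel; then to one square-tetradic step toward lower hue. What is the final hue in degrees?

analog 19° ↓ −19°: 308 − 19 = 289°
complement +180°: 289 + 180 = 469 → 469 − 360 = 109°
square ↓ −90°: 109 − 90 = 19°

19°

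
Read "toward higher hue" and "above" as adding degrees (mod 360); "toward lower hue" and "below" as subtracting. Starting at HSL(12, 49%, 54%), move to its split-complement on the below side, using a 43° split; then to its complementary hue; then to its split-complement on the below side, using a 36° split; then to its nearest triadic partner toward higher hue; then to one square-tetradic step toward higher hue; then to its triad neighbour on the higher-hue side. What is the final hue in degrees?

83°

12 + 137 = 149°   (split-comp 43° ↓)
149 + 180 = 329°   (complement)
329 + 144 = 473 → 473 − 360 = 113°   (split-comp 36° ↓)
113 + 120 = 233°   (triadic ↑)
233 + 90 = 323°   (square ↑)
323 + 120 = 443 → 443 − 360 = 83°   (triadic ↑)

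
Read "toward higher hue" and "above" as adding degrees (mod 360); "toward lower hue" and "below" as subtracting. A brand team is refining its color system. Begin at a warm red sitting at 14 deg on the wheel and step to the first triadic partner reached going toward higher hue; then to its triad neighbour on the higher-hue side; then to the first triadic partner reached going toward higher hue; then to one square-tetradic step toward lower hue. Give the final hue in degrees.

triadic ↑ +120°: 14 + 120 = 134°
triadic ↑ +120°: 134 + 120 = 254°
triadic ↑ +120°: 254 + 120 = 374 → 374 − 360 = 14°
square ↓ −90°: 14 − 90 = -76 → -76 + 360 = 284°

284°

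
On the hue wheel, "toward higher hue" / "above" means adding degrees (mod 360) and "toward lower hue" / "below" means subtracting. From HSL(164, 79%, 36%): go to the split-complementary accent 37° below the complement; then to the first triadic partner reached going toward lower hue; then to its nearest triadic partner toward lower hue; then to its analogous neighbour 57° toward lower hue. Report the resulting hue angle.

164 + 143 = 307°   (split-comp 37° ↓)
307 − 120 = 187°   (triadic ↓)
187 − 120 = 67°   (triadic ↓)
67 − 57 = 10°   (analog 57° ↓)

10°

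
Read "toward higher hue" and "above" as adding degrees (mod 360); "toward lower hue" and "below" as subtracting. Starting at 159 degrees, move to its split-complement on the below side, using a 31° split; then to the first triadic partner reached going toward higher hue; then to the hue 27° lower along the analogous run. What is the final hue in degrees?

split-comp 31° ↓ +149°: 159 + 149 = 308°
triadic ↑ +120°: 308 + 120 = 428 → 428 − 360 = 68°
analog 27° ↓ −27°: 68 − 27 = 41°

41°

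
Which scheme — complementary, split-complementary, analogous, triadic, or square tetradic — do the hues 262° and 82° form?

Sort the hues: 82°, 262°.
Successive gaps around the wheel: 180°, 180°.
Two hues 180° apart are complementary.

complementary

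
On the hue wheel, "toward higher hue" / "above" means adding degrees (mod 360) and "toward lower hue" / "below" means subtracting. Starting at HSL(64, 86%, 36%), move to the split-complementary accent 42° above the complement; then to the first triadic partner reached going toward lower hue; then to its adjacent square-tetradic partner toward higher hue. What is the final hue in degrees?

256°

64 + 222 = 286°   (split-comp 42° ↑)
286 − 120 = 166°   (triadic ↓)
166 + 90 = 256°   (square ↑)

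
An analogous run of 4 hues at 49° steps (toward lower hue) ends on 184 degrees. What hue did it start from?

3 steps of 49° (toward lower hue) give a net shift of −147°.
Start = end − shift: 184 + 147 = 331°

331°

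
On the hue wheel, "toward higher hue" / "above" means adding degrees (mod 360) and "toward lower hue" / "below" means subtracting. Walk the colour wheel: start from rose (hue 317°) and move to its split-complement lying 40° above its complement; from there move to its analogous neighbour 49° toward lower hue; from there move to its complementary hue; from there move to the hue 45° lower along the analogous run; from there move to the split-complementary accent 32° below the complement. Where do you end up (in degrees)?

51°

+220° (split-comp 40° ↑): 317 + 220 = 537 → 537 − 360 = 177°
−49° (analog 49° ↓): 177 − 49 = 128°
+180° (complement): 128 + 180 = 308°
−45° (analog 45° ↓): 308 − 45 = 263°
+148° (split-comp 32° ↓): 263 + 148 = 411 → 411 − 360 = 51°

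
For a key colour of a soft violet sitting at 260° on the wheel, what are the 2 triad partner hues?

A triad places three hues 120° apart.
260 + 120 = 380 → 380 − 360 = 20°
260 + 240 = 500 → 500 − 360 = 140°

20° and 140°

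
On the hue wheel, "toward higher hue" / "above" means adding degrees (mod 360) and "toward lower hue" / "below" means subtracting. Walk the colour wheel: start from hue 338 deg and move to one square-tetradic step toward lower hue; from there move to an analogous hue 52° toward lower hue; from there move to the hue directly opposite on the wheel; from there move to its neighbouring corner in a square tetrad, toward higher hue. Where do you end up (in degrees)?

106°

square ↓ −90°: 338 − 90 = 248°
analog 52° ↓ −52°: 248 − 52 = 196°
complement +180°: 196 + 180 = 376 → 376 − 360 = 16°
square ↑ +90°: 16 + 90 = 106°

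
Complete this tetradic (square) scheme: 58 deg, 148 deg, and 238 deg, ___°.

A square tetradic scheme places four hues every 90°.
The full set through 58° is {58°, 148°, 238°, 328°}.
Given {58°, 148°, 238°}, the missing hue is 328°.

328°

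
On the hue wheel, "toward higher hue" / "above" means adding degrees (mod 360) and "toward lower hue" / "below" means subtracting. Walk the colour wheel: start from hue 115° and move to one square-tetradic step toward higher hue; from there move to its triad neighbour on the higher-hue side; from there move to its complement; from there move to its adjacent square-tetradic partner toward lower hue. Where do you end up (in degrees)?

square ↑ +90°: 115 + 90 = 205°
triadic ↑ +120°: 205 + 120 = 325°
complement +180°: 325 + 180 = 505 → 505 − 360 = 145°
square ↓ −90°: 145 − 90 = 55°

55°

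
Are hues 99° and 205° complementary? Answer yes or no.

no

Angular distance: |99 − 205| = 106 = 106°.
Complementary requires 180°.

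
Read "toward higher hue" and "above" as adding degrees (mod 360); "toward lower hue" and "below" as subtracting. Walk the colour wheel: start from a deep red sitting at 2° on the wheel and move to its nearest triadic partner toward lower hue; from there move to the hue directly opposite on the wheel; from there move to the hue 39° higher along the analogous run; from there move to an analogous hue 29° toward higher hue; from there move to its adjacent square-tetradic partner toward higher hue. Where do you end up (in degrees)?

220°

−120° (triadic ↓): 2 − 120 = -118 → -118 + 360 = 242°
+180° (complement): 242 + 180 = 422 → 422 − 360 = 62°
+39° (analog 39° ↑): 62 + 39 = 101°
+29° (analog 29° ↑): 101 + 29 = 130°
+90° (square ↑): 130 + 90 = 220°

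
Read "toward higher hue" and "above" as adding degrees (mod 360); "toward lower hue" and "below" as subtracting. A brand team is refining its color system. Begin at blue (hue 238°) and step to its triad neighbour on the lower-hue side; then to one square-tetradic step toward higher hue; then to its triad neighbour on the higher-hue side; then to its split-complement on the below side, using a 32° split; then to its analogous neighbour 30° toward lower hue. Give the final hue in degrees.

86°

triadic ↓ −120°: 238 − 120 = 118°
square ↑ +90°: 118 + 90 = 208°
triadic ↑ +120°: 208 + 120 = 328°
split-comp 32° ↓ +148°: 328 + 148 = 476 → 476 − 360 = 116°
analog 30° ↓ −30°: 116 − 30 = 86°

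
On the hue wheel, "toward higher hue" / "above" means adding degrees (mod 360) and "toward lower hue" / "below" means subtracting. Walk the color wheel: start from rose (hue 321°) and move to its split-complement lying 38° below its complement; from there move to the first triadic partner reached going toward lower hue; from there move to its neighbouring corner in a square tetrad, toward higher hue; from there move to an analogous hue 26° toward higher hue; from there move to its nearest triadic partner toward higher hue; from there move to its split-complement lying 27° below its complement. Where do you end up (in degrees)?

12°

+142° (split-comp 38° ↓): 321 + 142 = 463 → 463 − 360 = 103°
−120° (triadic ↓): 103 − 120 = -17 → -17 + 360 = 343°
+90° (square ↑): 343 + 90 = 433 → 433 − 360 = 73°
+26° (analog 26° ↑): 73 + 26 = 99°
+120° (triadic ↑): 99 + 120 = 219°
+153° (split-comp 27° ↓): 219 + 153 = 372 → 372 − 360 = 12°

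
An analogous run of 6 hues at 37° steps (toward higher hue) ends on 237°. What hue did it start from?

52°

5 steps of 37° (toward higher hue) give a net shift of +185°.
Start = end − shift: 237 − 185 = 52°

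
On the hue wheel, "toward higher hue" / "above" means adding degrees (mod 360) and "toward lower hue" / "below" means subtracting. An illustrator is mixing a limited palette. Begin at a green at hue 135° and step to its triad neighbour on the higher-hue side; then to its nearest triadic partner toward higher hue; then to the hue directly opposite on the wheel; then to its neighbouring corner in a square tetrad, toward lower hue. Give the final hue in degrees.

135 + 120 = 255°   (triadic ↑)
255 + 120 = 375 → 375 − 360 = 15°   (triadic ↑)
15 + 180 = 195°   (complement)
195 − 90 = 105°   (square ↓)

105°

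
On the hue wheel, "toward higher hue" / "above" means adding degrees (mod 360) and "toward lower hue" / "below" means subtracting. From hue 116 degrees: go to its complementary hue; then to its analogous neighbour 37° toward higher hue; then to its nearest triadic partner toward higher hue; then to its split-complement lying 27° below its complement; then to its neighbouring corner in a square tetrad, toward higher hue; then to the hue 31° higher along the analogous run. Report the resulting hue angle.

complement +180°: 116 + 180 = 296°
analog 37° ↑ +37°: 296 + 37 = 333°
triadic ↑ +120°: 333 + 120 = 453 → 453 − 360 = 93°
split-comp 27° ↓ +153°: 93 + 153 = 246°
square ↑ +90°: 246 + 90 = 336°
analog 31° ↑ +31°: 336 + 31 = 367 → 367 − 360 = 7°

7°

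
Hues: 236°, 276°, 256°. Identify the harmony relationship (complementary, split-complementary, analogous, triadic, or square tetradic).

Sort the hues: 236°, 256°, 276°.
Successive gaps around the wheel: 20°, 20°, 320°.
A run of hues at equal small steps (20°) with one large closing gap is an analogous group.

analogous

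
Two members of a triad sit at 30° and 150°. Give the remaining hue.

A triad spaces three hues 120° apart.
The full set is {30°, 150°, 270°}.

270°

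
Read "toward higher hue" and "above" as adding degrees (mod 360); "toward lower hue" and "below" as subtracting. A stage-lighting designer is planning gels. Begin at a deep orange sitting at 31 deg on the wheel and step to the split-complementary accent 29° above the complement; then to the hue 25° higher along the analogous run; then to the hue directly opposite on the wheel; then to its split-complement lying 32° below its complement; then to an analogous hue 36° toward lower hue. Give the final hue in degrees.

split-comp 29° ↑ +209°: 31 + 209 = 240°
analog 25° ↑ +25°: 240 + 25 = 265°
complement +180°: 265 + 180 = 445 → 445 − 360 = 85°
split-comp 32° ↓ +148°: 85 + 148 = 233°
analog 36° ↓ −36°: 233 − 36 = 197°

197°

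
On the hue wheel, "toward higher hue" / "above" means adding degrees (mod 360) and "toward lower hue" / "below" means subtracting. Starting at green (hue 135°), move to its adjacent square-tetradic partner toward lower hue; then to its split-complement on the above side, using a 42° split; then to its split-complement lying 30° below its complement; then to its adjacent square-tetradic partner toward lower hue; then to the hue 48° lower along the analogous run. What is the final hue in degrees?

135 − 90 = 45°   (square ↓)
45 + 222 = 267°   (split-comp 42° ↑)
267 + 150 = 417 → 417 − 360 = 57°   (split-comp 30° ↓)
57 − 90 = -33 → -33 + 360 = 327°   (square ↓)
327 − 48 = 279°   (analog 48° ↓)

279°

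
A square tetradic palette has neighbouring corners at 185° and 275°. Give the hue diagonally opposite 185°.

5°

A square tetradic scheme places four hues 90° apart; opposite corners are 180° apart.
185 + 180 = 365 → 365 − 360 = 5°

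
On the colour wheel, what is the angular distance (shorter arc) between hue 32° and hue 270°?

122°

|32 − 270| = 238.
The shorter arc is 360 − 238 = 122°.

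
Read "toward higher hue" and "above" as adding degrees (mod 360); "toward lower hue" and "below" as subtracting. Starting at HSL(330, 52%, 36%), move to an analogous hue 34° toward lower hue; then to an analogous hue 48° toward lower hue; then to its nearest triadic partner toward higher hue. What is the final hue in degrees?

330 − 34 = 296°   (analog 34° ↓)
296 − 48 = 248°   (analog 48° ↓)
248 + 120 = 368 → 368 − 360 = 8°   (triadic ↑)

8°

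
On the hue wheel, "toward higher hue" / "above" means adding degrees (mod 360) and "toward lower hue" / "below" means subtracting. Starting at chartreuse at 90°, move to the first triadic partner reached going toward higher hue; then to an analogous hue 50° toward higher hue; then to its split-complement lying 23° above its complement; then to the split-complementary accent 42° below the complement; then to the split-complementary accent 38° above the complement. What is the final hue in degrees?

99°

90 + 120 = 210°   (triadic ↑)
210 + 50 = 260°   (analog 50° ↑)
260 + 203 = 463 → 463 − 360 = 103°   (split-comp 23° ↑)
103 + 138 = 241°   (split-comp 42° ↓)
241 + 218 = 459 → 459 − 360 = 99°   (split-comp 38° ↑)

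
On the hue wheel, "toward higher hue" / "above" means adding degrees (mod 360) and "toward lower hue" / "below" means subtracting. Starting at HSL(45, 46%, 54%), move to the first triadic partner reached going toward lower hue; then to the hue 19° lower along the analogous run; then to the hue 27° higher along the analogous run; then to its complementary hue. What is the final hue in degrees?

113°

triadic ↓ −120°: 45 − 120 = -75 → -75 + 360 = 285°
analog 19° ↓ −19°: 285 − 19 = 266°
analog 27° ↑ +27°: 266 + 27 = 293°
complement +180°: 293 + 180 = 473 → 473 − 360 = 113°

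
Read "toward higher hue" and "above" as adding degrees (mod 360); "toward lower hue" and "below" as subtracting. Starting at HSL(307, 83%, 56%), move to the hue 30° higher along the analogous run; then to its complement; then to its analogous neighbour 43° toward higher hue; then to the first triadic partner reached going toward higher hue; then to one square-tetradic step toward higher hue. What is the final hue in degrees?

analog 30° ↑ +30°: 307 + 30 = 337°
complement +180°: 337 + 180 = 517 → 517 − 360 = 157°
analog 43° ↑ +43°: 157 + 43 = 200°
triadic ↑ +120°: 200 + 120 = 320°
square ↑ +90°: 320 + 90 = 410 → 410 − 360 = 50°

50°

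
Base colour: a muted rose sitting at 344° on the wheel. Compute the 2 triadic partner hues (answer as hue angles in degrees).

A triad places three hues 120° apart.
344 + 120 = 464 → 464 − 360 = 104°
344 + 240 = 584 → 584 − 360 = 224°

104° and 224°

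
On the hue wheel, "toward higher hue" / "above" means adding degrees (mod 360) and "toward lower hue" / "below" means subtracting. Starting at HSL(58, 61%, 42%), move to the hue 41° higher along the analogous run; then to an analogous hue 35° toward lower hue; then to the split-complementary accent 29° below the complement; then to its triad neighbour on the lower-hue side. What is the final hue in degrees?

95°

58 + 41 = 99°   (analog 41° ↑)
99 − 35 = 64°   (analog 35° ↓)
64 + 151 = 215°   (split-comp 29° ↓)
215 − 120 = 95°   (triadic ↓)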